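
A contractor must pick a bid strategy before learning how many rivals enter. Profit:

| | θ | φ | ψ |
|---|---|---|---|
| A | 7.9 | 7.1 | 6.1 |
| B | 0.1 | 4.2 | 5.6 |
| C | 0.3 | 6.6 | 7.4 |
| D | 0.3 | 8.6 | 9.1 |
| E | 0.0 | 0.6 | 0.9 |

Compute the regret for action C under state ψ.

Best payoff under ψ is 9.1.
Regret = 9.1 − 7.4 = 1.7.

1.7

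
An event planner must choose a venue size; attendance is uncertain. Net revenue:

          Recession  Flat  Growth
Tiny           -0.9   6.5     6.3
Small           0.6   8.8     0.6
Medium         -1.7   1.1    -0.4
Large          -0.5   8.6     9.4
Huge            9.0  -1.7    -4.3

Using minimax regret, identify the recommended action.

Column bests: Recession=9.0, Flat=8.8, Growth=9.4.
Tiny regrets: 9.9, 2.3, 3.1 → max 9.9
Small regrets: 8.4, 0.0, 8.8 → max 8.8
Medium regrets: 10.7, 7.7, 9.8 → max 10.7
Large regrets: 9.5, 0.2, 0.0 → max 9.5
Huge regrets: 0.0, 10.5, 13.7 → max 13.7
Smallest max regret = 8.8 → Small.

Small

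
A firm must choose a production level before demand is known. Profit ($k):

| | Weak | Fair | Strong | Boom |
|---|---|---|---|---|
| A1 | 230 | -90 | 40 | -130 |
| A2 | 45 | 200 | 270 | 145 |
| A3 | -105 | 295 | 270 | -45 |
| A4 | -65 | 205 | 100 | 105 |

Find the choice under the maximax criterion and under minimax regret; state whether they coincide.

Row maxima: A1=230, A2=270, A3=295, A4=205
Best best-case = 295 → A3.
Column bests: Weak=230, Fair=295, Strong=270, Boom=145.
A1 regrets: 0, 385, 230, 275 → max 385
A2 regrets: 185, 95, 0, 0 → max 185
A3 regrets: 335, 0, 0, 190 → max 335
A4 regrets: 295, 90, 170, 40 → max 295
Smallest max regret = 185 → A2.

maximax → A3; minimax regret → A2 (disagree)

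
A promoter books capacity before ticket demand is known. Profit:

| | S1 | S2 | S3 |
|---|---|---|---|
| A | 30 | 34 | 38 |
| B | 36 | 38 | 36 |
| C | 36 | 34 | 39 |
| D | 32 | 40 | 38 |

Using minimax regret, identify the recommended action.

Column bests: S1=36, S2=40, S3=39.
A regrets: 6, 6, 1 → max 6
B regrets: 0, 2, 3 → max 3
C regrets: 0, 6, 0 → max 6
D regrets: 4, 0, 1 → max 4
Smallest max regret = 3 → B.

B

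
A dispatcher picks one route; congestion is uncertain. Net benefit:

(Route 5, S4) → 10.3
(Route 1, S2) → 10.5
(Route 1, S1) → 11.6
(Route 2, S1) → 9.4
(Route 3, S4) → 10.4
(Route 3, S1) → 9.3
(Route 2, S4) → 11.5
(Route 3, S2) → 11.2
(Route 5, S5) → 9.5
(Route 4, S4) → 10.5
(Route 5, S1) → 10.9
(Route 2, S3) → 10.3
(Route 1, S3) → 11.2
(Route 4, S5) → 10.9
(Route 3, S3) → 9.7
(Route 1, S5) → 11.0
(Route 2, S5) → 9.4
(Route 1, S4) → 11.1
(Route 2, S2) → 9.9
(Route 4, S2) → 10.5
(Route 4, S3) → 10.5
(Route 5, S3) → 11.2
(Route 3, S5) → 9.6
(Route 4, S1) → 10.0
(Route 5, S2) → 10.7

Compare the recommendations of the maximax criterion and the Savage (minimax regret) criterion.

Row maxima: Route 1=11.6, Route 2=11.5, Route 3=11.2, Route 4=10.9, Route 5=11.2
Best best-case = 11.6 → Route 1.
Column bests: S1=11.6, S2=11.2, S3=11.2, S4=11.5, S5=11.0.
Route 1 regrets: 0.0, 0.7, 0.0, 0.4, 0.0 → max 0.7
Route 2 regrets: 2.2, 1.3, 0.9, 0.0, 1.6 → max 2.2
Route 3 regrets: 2.3, 0.0, 1.5, 1.1, 1.4 → max 2.3
Route 4 regrets: 1.6, 0.7, 0.7, 1.0, 0.1 → max 1.6
Route 5 regrets: 0.7, 0.5, 0.0, 1.2, 1.5 → max 1.5
Smallest max regret = 0.7 → Route 1.

maximax → Route 1; minimax regret → Route 1 (agree)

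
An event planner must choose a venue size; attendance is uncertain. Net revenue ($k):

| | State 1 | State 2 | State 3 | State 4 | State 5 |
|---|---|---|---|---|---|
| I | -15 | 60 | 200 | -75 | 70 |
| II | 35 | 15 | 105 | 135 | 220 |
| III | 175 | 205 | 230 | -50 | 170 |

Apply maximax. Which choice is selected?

III

Row maxima: I=200, II=220, III=230
Best best-case = 230 → III.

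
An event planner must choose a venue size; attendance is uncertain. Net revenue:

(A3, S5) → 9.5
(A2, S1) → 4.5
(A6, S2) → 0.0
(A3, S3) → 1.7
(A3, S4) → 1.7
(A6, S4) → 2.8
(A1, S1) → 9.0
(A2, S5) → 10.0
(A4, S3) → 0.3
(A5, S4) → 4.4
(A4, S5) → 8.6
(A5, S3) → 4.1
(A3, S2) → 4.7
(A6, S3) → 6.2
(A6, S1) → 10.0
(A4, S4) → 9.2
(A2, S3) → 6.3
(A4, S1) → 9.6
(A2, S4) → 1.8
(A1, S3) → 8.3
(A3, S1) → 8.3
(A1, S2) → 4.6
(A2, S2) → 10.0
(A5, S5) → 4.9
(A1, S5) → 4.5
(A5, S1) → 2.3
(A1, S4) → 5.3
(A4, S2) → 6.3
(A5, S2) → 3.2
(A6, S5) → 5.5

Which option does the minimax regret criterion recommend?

Column bests: S1=10.0, S2=10.0, S3=8.3, S4=9.2, S5=10.0.
A1 regrets: 1.0, 5.4, 0.0, 3.9, 5.5 → max 5.5
A2 regrets: 5.5, 0.0, 2.0, 7.4, 0.0 → max 7.4
A3 regrets: 1.7, 5.3, 6.6, 7.5, 0.5 → max 7.5
A4 regrets: 0.4, 3.7, 8.0, 0.0, 1.4 → max 8.0
A5 regrets: 7.7, 6.8, 4.2, 4.8, 5.1 → max 7.7
A6 regrets: 0.0, 10.0, 2.1, 6.4, 4.5 → max 10.0
Smallest max regret = 5.5 → A1.

A1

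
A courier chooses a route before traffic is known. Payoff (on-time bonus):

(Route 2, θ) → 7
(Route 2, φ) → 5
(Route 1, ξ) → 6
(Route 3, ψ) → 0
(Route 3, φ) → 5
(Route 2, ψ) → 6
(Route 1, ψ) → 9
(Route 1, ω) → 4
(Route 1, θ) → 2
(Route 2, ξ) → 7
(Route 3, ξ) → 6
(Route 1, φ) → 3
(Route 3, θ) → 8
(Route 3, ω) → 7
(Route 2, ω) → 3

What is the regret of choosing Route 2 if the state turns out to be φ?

0

Best payoff under φ is 5.
Regret = 5 − 5 = 0.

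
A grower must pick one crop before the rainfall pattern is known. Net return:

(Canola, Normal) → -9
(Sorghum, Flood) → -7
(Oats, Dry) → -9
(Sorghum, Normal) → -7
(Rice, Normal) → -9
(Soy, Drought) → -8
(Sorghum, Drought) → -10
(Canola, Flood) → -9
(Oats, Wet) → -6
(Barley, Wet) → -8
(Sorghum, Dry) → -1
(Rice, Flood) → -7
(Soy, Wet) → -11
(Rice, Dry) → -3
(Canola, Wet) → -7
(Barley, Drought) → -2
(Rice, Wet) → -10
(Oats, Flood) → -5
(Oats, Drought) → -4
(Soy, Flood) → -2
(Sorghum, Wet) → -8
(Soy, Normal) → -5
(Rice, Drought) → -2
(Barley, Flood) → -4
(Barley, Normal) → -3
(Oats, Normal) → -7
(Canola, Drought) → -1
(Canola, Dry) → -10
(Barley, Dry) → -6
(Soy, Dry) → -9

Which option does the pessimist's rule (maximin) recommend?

Barley

Row minima: Canola=-10, Rice=-10, Sorghum=-10, Soy=-11, Barley=-8, Oats=-9
Best worst-case = -8 → Barley.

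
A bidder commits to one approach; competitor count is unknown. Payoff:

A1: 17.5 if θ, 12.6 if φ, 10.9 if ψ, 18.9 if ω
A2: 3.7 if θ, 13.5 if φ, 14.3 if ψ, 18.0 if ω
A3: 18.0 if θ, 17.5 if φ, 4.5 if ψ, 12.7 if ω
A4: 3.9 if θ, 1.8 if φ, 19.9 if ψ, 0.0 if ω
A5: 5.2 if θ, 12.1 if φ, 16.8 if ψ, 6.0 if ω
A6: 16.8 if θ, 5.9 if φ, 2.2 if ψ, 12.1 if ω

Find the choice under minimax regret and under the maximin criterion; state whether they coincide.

minimax regret → A1; maximin → A1 (agree)

Column bests: θ=18.0, φ=17.5, ψ=19.9, ω=18.9.
A1 regrets: 0.5, 4.9, 9.0, 0.0 → max 9.0
A2 regrets: 14.3, 4.0, 5.6, 0.9 → max 14.3
A3 regrets: 0.0, 0.0, 15.4, 6.2 → max 15.4
A4 regrets: 14.1, 15.7, 0.0, 18.9 → max 18.9
A5 regrets: 12.8, 5.4, 3.1, 12.9 → max 12.9
A6 regrets: 1.2, 11.6, 17.7, 6.8 → max 17.7
Smallest max regret = 9.0 → A1.
Row minima: A1=10.9, A2=3.7, A3=4.5, A4=0.0, A5=5.2, A6=2.2
Best worst-case = 10.9 → A1.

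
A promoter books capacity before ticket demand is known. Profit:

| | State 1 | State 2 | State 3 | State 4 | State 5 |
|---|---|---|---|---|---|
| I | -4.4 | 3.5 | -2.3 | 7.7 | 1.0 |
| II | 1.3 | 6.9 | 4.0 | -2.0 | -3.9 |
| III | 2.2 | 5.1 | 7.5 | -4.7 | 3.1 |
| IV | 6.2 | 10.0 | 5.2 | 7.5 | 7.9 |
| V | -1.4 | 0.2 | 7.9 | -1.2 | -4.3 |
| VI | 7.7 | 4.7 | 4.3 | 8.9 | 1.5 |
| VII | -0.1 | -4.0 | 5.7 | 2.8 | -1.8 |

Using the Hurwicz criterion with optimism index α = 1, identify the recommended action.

I: 1·7.7 + 0·(-4.4) = 7.7
II: 1·6.9 + 0·(-3.9) = 6.9
III: 1·7.5 + 0·(-4.7) = 7.5
IV: 1·10.0 + 0·5.2 = 10
V: 1·7.9 + 0·(-4.3) = 7.9
VI: 1·8.9 + 0·1.5 = 8.9
VII: 1·5.7 + 0·(-4.0) = 5.7
Highest Hurwicz score = 10 → IV.

IV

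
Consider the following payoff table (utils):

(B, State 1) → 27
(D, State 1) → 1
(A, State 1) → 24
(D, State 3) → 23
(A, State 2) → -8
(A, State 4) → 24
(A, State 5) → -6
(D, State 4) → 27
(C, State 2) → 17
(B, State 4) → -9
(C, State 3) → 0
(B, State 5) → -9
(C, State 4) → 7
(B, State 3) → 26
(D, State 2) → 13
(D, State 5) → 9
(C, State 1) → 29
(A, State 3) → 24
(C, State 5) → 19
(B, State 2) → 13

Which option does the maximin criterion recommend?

D

Row minima: A=-8, B=-9, C=0, D=1
Best worst-case = 1 → D.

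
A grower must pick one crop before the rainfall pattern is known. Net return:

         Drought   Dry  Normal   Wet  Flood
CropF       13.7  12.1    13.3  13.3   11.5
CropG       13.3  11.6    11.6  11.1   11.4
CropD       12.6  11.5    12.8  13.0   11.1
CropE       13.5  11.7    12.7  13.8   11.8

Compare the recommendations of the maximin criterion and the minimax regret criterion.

Row minima: CropF=11.5, CropG=11.1, CropD=11.1, CropE=11.7
Best worst-case = 11.7 → CropE.
Column bests: Drought=13.7, Dry=12.1, Normal=13.3, Wet=13.8, Flood=11.8.
CropF regrets: 0.0, 0.0, 0.0, 0.5, 0.3 → max 0.5
CropG regrets: 0.4, 0.5, 1.7, 2.7, 0.4 → max 2.7
CropD regrets: 1.1, 0.6, 0.5, 0.8, 0.7 → max 1.1
CropE regrets: 0.2, 0.4, 0.6, 0.0, 0.0 → max 0.6
Smallest max regret = 0.5 → CropF.

maximin → CropE; minimax regret → CropF (disagree)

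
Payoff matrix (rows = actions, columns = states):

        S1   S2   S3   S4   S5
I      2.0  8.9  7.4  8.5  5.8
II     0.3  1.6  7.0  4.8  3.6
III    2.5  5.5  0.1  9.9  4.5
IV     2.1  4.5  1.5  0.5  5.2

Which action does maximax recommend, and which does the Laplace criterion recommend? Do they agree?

Row maxima: I=8.9, II=7.0, III=9.9, IV=5.2
Best best-case = 9.9 → III.
Row averages: I=6.52, II=3.46, III=4.5, IV=2.76
Highest average = 6.52 → I.

maximax → III; laplace → I (disagree)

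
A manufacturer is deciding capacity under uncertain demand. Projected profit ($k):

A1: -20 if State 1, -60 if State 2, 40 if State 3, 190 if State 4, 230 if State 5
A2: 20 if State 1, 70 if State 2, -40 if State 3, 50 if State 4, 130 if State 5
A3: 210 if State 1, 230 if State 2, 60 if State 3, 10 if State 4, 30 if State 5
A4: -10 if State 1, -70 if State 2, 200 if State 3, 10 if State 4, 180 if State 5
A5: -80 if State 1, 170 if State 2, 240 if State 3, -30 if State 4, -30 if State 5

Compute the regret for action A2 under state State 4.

Best payoff under State 4 is 190.
Regret = 190 − 50 = 140.

140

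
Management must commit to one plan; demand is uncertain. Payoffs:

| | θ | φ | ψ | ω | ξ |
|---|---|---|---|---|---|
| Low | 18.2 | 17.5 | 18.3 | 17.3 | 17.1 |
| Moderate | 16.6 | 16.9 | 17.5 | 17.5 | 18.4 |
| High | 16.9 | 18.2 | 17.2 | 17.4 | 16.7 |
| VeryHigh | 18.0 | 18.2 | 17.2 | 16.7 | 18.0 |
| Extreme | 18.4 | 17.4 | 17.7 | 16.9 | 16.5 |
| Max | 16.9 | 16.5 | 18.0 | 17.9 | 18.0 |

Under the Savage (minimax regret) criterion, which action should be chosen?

VeryHigh

Column bests: θ=18.4, φ=18.2, ψ=18.3, ω=17.9, ξ=18.4.
Low regrets: 0.2, 0.7, 0.0, 0.6, 1.3 → max 1.3
Moderate regrets: 1.8, 1.3, 0.8, 0.4, 0.0 → max 1.8
High regrets: 1.5, 0.0, 1.1, 0.5, 1.7 → max 1.7
VeryHigh regrets: 0.4, 0.0, 1.1, 1.2, 0.4 → max 1.2
Extreme regrets: 0.0, 0.8, 0.6, 1.0, 1.9 → max 1.9
Max regrets: 1.5, 1.7, 0.3, 0.0, 0.4 → max 1.7
Smallest max regret = 1.2 → VeryHigh.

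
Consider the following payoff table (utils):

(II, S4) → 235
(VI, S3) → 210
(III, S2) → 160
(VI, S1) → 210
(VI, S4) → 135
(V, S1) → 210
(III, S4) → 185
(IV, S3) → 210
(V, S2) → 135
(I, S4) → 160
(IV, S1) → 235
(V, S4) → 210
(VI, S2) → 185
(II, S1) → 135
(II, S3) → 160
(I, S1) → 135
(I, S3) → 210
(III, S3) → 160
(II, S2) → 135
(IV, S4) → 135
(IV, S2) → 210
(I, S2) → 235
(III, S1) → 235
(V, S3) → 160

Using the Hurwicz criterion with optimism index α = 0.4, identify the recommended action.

III

I: 0.4·235 + 0.6·135 = 175
II: 0.4·235 + 0.6·135 = 175
III: 0.4·235 + 0.6·160 = 190
IV: 0.4·235 + 0.6·135 = 175
V: 0.4·210 + 0.6·135 = 165
VI: 0.4·210 + 0.6·135 = 165
Highest Hurwicz score = 190 → III.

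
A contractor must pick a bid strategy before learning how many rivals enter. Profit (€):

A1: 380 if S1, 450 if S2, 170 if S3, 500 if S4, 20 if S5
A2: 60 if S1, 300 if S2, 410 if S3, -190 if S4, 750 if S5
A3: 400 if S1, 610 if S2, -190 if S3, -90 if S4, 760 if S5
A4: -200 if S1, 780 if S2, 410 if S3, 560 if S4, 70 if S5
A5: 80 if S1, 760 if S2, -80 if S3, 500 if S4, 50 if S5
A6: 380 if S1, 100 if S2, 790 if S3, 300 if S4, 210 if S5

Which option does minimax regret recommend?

Column bests: S1=400, S2=780, S3=790, S4=560, S5=760.
A1 regrets: 20, 330, 620, 60, 740 → max 740
A2 regrets: 340, 480, 380, 750, 10 → max 750
A3 regrets: 0, 170, 980, 650, 0 → max 980
A4 regrets: 600, 0, 380, 0, 690 → max 690
A5 regrets: 320, 20, 870, 60, 710 → max 870
A6 regrets: 20, 680, 0, 260, 550 → max 680
Smallest max regret = 680 → A6.

A6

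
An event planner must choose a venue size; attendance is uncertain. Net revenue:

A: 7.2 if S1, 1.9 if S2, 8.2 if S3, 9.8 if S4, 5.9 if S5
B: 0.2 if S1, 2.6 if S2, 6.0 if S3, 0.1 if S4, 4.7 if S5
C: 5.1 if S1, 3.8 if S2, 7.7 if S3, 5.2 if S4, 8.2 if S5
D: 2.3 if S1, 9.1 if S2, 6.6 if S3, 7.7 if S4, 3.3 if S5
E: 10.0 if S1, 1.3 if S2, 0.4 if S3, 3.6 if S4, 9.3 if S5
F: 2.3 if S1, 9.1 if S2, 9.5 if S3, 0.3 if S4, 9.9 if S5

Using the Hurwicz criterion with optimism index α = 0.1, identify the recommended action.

C

A: 0.1·9.8 + 0.9·1.9 = 2.69
B: 0.1·6.0 + 0.9·0.1 = 0.69
C: 0.1·8.2 + 0.9·3.8 = 4.24
D: 0.1·9.1 + 0.9·2.3 = 2.98
E: 0.1·10.0 + 0.9·0.4 = 1.36
F: 0.1·9.9 + 0.9·0.3 = 1.26
Highest Hurwicz score = 4.24 → C.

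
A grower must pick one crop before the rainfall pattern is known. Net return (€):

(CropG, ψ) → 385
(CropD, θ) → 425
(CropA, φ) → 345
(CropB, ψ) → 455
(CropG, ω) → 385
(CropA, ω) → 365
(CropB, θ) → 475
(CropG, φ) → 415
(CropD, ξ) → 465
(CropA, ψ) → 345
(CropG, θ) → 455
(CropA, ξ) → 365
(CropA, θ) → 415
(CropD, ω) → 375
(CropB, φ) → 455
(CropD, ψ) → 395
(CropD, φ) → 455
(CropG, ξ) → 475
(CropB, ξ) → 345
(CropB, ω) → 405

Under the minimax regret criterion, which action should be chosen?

CropD

Column bests: θ=475, φ=455, ψ=455, ω=405, ξ=475.
CropD regrets: 50, 0, 60, 30, 10 → max 60
CropB regrets: 0, 0, 0, 0, 130 → max 130
CropA regrets: 60, 110, 110, 40, 110 → max 110
CropG regrets: 20, 40, 70, 20, 0 → max 70
Smallest max regret = 60 → CropD.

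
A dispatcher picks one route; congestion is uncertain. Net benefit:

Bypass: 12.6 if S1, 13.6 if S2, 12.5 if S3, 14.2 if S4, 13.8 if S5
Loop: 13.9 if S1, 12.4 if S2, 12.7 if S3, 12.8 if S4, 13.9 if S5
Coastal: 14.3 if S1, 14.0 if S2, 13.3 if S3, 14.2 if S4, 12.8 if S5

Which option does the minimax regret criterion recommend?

Coastal

Column bests: S1=14.3, S2=14.0, S3=13.3, S4=14.2, S5=13.9.
Bypass regrets: 1.7, 0.4, 0.8, 0.0, 0.1 → max 1.7
Loop regrets: 0.4, 1.6, 0.6, 1.4, 0.0 → max 1.6
Coastal regrets: 0.0, 0.0, 0.0, 0.0, 1.1 → max 1.1
Smallest max regret = 1.1 → Coastal.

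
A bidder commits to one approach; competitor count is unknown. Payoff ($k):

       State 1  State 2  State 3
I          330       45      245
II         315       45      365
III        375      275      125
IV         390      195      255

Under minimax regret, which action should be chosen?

IV

Column bests: State 1=390, State 2=275, State 3=365.
I regrets: 60, 230, 120 → max 230
II regrets: 75, 230, 0 → max 230
III regrets: 15, 0, 240 → max 240
IV regrets: 0, 80, 110 → max 110
Smallest max regret = 110 → IV.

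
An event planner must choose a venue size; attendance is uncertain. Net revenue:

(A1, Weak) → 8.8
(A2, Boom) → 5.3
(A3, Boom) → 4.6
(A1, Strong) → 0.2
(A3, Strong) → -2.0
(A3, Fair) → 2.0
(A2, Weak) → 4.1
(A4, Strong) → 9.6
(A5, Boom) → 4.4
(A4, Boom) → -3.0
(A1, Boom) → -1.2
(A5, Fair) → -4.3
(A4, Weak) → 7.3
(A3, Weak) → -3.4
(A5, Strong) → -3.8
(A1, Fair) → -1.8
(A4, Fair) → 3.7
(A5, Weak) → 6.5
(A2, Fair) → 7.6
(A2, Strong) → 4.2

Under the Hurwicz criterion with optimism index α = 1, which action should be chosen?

A1: 1·8.8 + 0·(-1.8) = 8.8
A2: 1·7.6 + 0·4.1 = 7.6
A3: 1·4.6 + 0·(-3.4) = 4.6
A4: 1·9.6 + 0·(-3.0) = 9.6
A5: 1·6.5 + 0·(-4.3) = 6.5
Highest Hurwicz score = 9.6 → A4.

A4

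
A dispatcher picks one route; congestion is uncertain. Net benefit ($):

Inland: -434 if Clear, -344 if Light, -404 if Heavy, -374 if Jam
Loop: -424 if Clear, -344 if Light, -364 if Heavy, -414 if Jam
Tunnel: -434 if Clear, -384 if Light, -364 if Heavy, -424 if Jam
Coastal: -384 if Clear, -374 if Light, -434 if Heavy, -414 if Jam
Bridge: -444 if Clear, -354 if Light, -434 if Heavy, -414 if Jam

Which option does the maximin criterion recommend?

Row minima: Inland=-434, Loop=-424, Tunnel=-434, Coastal=-434, Bridge=-444
Best worst-case = -424 → Loop.

Loop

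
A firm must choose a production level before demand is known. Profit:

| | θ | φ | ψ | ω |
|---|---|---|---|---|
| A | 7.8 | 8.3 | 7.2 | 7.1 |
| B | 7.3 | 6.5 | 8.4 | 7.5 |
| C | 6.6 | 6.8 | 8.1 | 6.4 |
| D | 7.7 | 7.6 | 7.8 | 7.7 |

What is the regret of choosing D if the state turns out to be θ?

0.1

Best payoff under θ is 7.8.
Regret = 7.8 − 7.7 = 0.1.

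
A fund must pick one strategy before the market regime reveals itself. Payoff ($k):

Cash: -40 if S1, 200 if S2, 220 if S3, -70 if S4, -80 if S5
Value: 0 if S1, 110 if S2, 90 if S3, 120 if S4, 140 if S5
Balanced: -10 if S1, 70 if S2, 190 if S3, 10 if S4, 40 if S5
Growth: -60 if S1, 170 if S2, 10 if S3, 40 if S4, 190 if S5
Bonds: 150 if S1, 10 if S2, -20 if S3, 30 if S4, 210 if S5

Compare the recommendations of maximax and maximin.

maximax → Cash; maximin → Value (disagree)

Row maxima: Cash=220, Value=140, Balanced=190, Growth=190, Bonds=210
Best best-case = 220 → Cash.
Row minima: Cash=-80, Value=0, Balanced=-10, Growth=-60, Bonds=-20
Best worst-case = 0 → Value.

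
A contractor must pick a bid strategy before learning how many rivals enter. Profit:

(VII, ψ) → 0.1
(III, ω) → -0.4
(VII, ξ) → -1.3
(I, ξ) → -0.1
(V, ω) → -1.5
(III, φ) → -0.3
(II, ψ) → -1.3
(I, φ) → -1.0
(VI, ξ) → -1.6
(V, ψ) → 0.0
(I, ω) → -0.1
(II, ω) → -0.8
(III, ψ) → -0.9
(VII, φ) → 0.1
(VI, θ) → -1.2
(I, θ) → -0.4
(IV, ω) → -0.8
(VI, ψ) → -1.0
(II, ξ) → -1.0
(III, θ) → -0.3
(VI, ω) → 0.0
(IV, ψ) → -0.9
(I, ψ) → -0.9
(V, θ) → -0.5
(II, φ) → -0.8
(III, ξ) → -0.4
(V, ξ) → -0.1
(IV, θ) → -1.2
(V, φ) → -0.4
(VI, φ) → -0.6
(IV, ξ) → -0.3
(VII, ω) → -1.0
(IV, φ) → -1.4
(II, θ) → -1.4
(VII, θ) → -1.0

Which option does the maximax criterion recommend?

VII

Row maxima: I=-0.1, II=-0.8, III=-0.3, IV=-0.3, V=0.0, VI=0.0, VII=0.1
Best best-case = 0.1 → VII.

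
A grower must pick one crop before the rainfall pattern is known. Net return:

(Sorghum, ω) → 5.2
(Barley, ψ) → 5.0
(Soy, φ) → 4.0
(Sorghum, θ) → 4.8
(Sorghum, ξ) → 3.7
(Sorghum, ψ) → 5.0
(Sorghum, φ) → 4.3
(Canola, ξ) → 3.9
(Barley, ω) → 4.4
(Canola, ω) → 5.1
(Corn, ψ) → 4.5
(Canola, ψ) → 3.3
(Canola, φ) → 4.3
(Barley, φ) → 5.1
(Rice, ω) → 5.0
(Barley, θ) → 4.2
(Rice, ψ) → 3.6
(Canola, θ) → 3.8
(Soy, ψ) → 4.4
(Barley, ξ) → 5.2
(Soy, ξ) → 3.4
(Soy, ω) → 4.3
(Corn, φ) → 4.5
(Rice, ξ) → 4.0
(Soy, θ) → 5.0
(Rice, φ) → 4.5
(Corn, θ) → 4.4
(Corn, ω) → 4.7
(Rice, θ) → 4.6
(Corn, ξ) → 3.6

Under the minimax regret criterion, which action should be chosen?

Column bests: θ=5.0, φ=5.1, ψ=5.0, ω=5.2, ξ=5.2.
Barley regrets: 0.8, 0.0, 0.0, 0.8, 0.0 → max 0.8
Rice regrets: 0.4, 0.6, 1.4, 0.2, 1.2 → max 1.4
Corn regrets: 0.6, 0.6, 0.5, 0.5, 1.6 → max 1.6
Sorghum regrets: 0.2, 0.8, 0.0, 0.0, 1.5 → max 1.5
Soy regrets: 0.0, 1.1, 0.6, 0.9, 1.8 → max 1.8
Canola regrets: 1.2, 0.8, 1.7, 0.1, 1.3 → max 1.7
Smallest max regret = 0.8 → Barley.

Barley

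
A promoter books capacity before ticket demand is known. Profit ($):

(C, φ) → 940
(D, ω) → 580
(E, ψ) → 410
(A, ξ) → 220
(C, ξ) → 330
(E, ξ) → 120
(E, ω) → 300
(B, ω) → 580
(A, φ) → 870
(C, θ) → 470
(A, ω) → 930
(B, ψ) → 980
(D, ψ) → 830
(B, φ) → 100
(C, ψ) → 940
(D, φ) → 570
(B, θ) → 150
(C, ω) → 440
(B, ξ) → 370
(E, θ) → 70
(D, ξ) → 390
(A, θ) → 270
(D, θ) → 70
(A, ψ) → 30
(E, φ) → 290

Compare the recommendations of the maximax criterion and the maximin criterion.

maximax → B; maximin → C (disagree)

Row maxima: A=930, B=980, C=940, D=830, E=410
Best best-case = 980 → B.
Row minima: A=30, B=100, C=330, D=70, E=70
Best worst-case = 330 → C.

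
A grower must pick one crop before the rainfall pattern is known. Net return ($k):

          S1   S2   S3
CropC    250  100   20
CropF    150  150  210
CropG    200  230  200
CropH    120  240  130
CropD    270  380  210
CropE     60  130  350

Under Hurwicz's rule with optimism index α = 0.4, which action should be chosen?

CropC: 0.4·250 + 0.6·20 = 112
CropF: 0.4·210 + 0.6·150 = 174
CropG: 0.4·230 + 0.6·200 = 212
CropH: 0.4·240 + 0.6·120 = 168
CropD: 0.4·380 + 0.6·210 = 278
CropE: 0.4·350 + 0.6·60 = 176
Highest Hurwicz score = 278 → CropD.

CropD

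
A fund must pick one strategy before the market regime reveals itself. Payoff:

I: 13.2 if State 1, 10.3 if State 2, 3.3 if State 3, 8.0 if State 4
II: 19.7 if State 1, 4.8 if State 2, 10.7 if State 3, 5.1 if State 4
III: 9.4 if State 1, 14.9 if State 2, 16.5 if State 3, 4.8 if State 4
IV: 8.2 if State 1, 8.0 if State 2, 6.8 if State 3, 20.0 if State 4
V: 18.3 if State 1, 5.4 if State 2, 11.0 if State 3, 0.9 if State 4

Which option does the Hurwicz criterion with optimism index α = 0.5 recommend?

IV

I: 0.5·13.2 + 0.5·3.3 = 8.25
II: 0.5·19.7 + 0.5·4.8 = 12.25
III: 0.5·16.5 + 0.5·4.8 = 10.65
IV: 0.5·20.0 + 0.5·6.8 = 13.4
V: 0.5·18.3 + 0.5·0.9 = 9.6
Highest Hurwicz score = 13.4 → IV.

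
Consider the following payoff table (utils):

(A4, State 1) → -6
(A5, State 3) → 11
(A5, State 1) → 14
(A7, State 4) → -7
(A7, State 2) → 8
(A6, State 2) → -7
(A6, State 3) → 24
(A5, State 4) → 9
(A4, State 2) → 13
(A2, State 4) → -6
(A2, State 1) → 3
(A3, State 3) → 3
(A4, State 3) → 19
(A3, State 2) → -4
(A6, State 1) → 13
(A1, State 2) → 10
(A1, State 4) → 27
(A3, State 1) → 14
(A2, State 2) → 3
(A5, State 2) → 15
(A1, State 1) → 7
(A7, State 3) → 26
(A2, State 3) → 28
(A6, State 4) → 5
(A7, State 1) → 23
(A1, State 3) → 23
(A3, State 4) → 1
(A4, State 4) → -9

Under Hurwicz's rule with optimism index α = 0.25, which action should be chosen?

A1

A1: 0.25·27 + 0.75·7 = 12
A2: 0.25·28 + 0.75·(-6) = 2.5
A3: 0.25·14 + 0.75·(-4) = 0.5
A4: 0.25·19 + 0.75·(-9) = -2
A5: 0.25·15 + 0.75·9 = 10.5
A6: 0.25·24 + 0.75·(-7) = 0.75
A7: 0.25·26 + 0.75·(-7) = 1.25
Highest Hurwicz score = 12 → A1.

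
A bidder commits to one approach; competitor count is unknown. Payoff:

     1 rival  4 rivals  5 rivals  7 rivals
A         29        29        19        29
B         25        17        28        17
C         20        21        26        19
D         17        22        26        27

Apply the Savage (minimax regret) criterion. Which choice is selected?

Column bests: 1 rival=29, 4 rivals=29, 5 rivals=28, 7 rivals=29.
A regrets: 0, 0, 9, 0 → max 9
B regrets: 4, 12, 0, 12 → max 12
C regrets: 9, 8, 2, 10 → max 10
D regrets: 12, 7, 2, 2 → max 12
Smallest max regret = 9 → A.

A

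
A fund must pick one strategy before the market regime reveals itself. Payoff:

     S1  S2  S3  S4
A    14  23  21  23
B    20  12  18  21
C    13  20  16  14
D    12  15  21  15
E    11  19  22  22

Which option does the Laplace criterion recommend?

Row averages: A=20.25, B=17.75, C=15.75, D=15.75, E=18.5
Highest average = 20.25 → A.

A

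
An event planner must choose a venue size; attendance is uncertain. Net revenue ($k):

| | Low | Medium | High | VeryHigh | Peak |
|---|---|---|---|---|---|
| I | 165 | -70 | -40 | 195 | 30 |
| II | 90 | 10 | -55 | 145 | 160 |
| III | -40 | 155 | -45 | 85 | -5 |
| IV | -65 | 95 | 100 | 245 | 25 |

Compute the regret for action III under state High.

Best payoff under High is 100.
Regret = 100 − (-45) = 145.

145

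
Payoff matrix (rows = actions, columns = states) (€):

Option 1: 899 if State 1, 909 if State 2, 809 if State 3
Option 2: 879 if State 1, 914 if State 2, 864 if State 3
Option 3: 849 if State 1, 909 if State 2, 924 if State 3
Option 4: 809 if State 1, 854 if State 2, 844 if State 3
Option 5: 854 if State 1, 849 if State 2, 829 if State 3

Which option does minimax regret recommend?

Option 3

Column bests: State 1=899, State 2=914, State 3=924.
Option 1 regrets: 0, 5, 115 → max 115
Option 2 regrets: 20, 0, 60 → max 60
Option 3 regrets: 50, 5, 0 → max 50
Option 4 regrets: 90, 60, 80 → max 90
Option 5 regrets: 45, 65, 95 → max 95
Smallest max regret = 50 → Option 3.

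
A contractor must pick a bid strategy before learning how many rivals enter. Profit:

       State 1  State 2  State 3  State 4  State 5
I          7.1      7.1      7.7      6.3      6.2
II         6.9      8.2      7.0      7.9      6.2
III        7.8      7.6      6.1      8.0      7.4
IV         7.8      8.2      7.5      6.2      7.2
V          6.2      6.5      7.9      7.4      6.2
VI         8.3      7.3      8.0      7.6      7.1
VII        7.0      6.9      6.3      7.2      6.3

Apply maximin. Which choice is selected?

VI

Row minima: I=6.2, II=6.2, III=6.1, IV=6.2, V=6.2, VI=7.1, VII=6.3
Best worst-case = 7.1 → VI.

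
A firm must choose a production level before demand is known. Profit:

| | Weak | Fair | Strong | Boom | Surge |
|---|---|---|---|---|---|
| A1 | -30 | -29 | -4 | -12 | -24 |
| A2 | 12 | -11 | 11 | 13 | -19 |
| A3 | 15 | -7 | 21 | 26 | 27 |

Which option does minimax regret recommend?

Column bests: Weak=15, Fair=-7, Strong=21, Boom=26, Surge=27.
A1 regrets: 45, 22, 25, 38, 51 → max 51
A2 regrets: 3, 4, 10, 13, 46 → max 46
A3 regrets: 0, 0, 0, 0, 0 → max 0
Smallest max regret = 0 → A3.

A3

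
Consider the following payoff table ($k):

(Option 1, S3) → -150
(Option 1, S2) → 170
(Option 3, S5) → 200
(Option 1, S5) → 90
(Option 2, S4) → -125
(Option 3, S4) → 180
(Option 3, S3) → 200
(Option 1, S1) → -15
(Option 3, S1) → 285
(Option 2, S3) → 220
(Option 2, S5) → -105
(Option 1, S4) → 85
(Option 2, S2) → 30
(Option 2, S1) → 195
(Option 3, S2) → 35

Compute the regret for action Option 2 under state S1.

90

Best payoff under S1 is 285.
Regret = 285 − 195 = 90.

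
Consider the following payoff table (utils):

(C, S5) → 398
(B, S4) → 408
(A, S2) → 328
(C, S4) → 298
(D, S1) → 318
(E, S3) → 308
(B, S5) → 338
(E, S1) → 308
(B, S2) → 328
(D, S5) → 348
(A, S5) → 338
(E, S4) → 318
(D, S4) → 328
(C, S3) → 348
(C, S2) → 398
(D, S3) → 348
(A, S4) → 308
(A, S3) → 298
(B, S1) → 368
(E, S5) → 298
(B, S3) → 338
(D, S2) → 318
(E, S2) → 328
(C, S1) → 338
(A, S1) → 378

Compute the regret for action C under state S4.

Best payoff under S4 is 408.
Regret = 408 − 298 = 110.

110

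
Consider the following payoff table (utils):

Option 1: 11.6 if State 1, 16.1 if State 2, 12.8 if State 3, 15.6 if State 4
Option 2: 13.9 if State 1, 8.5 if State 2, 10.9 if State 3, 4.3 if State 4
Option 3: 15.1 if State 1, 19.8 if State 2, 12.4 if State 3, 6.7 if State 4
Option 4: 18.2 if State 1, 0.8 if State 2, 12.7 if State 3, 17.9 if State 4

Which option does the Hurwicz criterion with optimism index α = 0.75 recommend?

Option 1: 0.75·16.1 + 0.25·11.6 = 14.975
Option 2: 0.75·13.9 + 0.25·4.3 = 11.5
Option 3: 0.75·19.8 + 0.25·6.7 = 16.525
Option 4: 0.75·18.2 + 0.25·0.8 = 13.85
Highest Hurwicz score = 16.525 → Option 3.

Option 3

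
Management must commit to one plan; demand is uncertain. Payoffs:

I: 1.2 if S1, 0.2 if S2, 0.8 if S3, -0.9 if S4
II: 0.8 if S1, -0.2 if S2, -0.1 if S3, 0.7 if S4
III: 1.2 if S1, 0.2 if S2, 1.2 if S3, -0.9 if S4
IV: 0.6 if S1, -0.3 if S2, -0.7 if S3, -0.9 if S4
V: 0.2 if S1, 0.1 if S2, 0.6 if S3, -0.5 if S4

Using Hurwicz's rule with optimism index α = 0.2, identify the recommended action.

I: 0.2·1.2 + 0.8·(-0.9) = -0.48
II: 0.2·0.8 + 0.8·(-0.2) = 0
III: 0.2·1.2 + 0.8·(-0.9) = -0.48
IV: 0.2·0.6 + 0.8·(-0.9) = -0.6
V: 0.2·0.6 + 0.8·(-0.5) = -0.28
Highest Hurwicz score = 0 → II.

II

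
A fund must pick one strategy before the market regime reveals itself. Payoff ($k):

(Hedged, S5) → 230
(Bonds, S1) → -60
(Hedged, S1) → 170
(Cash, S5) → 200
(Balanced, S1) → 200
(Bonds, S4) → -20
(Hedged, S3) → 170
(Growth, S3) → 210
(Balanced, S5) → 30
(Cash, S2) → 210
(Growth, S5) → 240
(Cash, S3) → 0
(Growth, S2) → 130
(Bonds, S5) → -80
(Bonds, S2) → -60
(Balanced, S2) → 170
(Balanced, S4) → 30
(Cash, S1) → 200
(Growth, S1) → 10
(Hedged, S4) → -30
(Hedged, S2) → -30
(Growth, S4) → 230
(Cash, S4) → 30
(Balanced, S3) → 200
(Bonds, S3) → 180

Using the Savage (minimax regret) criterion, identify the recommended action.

Column bests: S1=200, S2=210, S3=210, S4=230, S5=240.
Bonds regrets: 260, 270, 30, 250, 320 → max 320
Growth regrets: 190, 80, 0, 0, 0 → max 190
Cash regrets: 0, 0, 210, 200, 40 → max 210
Hedged regrets: 30, 240, 40, 260, 10 → max 260
Balanced regrets: 0, 40, 10, 200, 210 → max 210
Smallest max regret = 190 → Growth.

Growth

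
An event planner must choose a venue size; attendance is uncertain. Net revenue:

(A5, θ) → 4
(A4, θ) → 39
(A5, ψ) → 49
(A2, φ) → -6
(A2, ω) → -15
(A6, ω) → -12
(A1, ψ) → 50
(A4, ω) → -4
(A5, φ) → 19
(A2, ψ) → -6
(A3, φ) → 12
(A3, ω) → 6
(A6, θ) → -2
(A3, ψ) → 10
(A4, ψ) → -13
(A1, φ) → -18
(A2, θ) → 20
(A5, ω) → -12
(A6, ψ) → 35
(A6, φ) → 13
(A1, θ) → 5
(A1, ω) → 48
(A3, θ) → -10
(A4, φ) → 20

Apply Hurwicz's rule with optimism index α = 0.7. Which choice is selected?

A1: 0.7·50 + 0.3·(-18) = 29.6
A2: 0.7·20 + 0.3·(-15) = 9.5
A3: 0.7·12 + 0.3·(-10) = 5.4
A4: 0.7·39 + 0.3·(-13) = 23.4
A5: 0.7·49 + 0.3·(-12) = 30.7
A6: 0.7·35 + 0.3·(-12) = 20.9
Highest Hurwicz score = 30.7 → A5.

A5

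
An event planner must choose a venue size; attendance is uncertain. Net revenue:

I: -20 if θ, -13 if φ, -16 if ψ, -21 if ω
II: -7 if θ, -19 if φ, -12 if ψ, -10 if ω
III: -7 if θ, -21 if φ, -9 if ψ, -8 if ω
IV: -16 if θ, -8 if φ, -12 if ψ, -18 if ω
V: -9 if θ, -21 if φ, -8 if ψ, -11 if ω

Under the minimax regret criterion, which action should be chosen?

IV

Column bests: θ=-7, φ=-8, ψ=-8, ω=-8.
I regrets: 13, 5, 8, 13 → max 13
II regrets: 0, 11, 4, 2 → max 11
III regrets: 0, 13, 1, 0 → max 13
IV regrets: 9, 0, 4, 10 → max 10
V regrets: 2, 13, 0, 3 → max 13
Smallest max regret = 10 → IV.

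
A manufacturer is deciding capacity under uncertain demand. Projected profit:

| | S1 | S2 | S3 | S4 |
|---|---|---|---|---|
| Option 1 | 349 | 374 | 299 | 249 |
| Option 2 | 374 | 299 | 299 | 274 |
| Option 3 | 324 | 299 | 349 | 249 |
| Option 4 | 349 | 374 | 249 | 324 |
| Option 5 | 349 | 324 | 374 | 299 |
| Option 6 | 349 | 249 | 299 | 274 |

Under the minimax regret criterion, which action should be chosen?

Column bests: S1=374, S2=374, S3=374, S4=324.
Option 1 regrets: 25, 0, 75, 75 → max 75
Option 2 regrets: 0, 75, 75, 50 → max 75
Option 3 regrets: 50, 75, 25, 75 → max 75
Option 4 regrets: 25, 0, 125, 0 → max 125
Option 5 regrets: 25, 50, 0, 25 → max 50
Option 6 regrets: 25, 125, 75, 50 → max 125
Smallest max regret = 50 → Option 5.

Option 5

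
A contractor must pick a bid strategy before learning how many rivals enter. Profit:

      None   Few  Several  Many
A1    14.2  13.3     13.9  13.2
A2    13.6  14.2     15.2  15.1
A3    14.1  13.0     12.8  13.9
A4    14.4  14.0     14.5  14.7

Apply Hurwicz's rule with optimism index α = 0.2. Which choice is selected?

A4

A1: 0.2·14.2 + 0.8·13.2 = 13.4
A2: 0.2·15.2 + 0.8·13.6 = 13.92
A3: 0.2·14.1 + 0.8·12.8 = 13.06
A4: 0.2·14.7 + 0.8·14.0 = 14.14
Highest Hurwicz score = 14.14 → A4.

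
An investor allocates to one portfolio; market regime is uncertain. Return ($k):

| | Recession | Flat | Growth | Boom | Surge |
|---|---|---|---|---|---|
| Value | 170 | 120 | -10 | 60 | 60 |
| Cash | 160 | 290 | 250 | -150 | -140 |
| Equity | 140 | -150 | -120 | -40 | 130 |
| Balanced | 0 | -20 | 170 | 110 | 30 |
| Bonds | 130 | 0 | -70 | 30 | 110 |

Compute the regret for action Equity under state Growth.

Best payoff under Growth is 250.
Regret = 250 − (-120) = 370.

370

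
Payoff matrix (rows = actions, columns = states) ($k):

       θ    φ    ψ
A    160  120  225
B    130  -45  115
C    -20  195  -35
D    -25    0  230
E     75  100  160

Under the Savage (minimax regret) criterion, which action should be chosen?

A

Column bests: θ=160, φ=195, ψ=230.
A regrets: 0, 75, 5 → max 75
B regrets: 30, 240, 115 → max 240
C regrets: 180, 0, 265 → max 265
D regrets: 185, 195, 0 → max 195
E regrets: 85, 95, 70 → max 95
Smallest max regret = 75 → A.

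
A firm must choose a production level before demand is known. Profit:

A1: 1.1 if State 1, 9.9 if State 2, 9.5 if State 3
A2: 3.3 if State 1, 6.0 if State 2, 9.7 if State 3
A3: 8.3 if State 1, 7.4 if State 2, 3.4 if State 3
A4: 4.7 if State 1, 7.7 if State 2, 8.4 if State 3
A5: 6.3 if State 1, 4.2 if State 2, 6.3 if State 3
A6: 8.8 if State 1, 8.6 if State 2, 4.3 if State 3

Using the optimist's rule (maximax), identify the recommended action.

A1

Row maxima: A1=9.9, A2=9.7, A3=8.3, A4=8.4, A5=6.3, A6=8.8
Best best-case = 9.9 → A1.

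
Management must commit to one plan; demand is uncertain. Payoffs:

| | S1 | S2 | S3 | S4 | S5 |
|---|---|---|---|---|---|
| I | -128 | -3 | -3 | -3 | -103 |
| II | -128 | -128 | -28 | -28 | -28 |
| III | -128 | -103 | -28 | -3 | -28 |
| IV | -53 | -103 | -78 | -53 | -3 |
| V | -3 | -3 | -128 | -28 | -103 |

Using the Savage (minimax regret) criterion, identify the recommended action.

Column bests: S1=-3, S2=-3, S3=-3, S4=-3, S5=-3.
I regrets: 125, 0, 0, 0, 100 → max 125
II regrets: 125, 125, 25, 25, 25 → max 125
III regrets: 125, 100, 25, 0, 25 → max 125
IV regrets: 50, 100, 75, 50, 0 → max 100
V regrets: 0, 0, 125, 25, 100 → max 125
Smallest max regret = 100 → IV.

IV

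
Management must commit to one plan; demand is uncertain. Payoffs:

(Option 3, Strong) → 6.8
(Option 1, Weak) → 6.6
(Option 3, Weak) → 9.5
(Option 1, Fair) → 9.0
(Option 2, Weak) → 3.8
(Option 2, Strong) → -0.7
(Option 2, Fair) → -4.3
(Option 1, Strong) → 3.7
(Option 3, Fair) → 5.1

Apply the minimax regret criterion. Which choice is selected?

Column bests: Weak=9.5, Fair=9.0, Strong=6.8.
Option 1 regrets: 2.9, 0.0, 3.1 → max 3.1
Option 2 regrets: 5.7, 13.3, 7.5 → max 13.3
Option 3 regrets: 0.0, 3.9, 0.0 → max 3.9
Smallest max regret = 3.1 → Option 1.

Option 1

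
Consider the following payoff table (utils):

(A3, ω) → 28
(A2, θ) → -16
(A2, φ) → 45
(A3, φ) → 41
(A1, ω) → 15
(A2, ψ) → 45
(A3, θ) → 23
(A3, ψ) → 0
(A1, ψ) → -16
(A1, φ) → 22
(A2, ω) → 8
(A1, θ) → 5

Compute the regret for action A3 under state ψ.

Best payoff under ψ is 45.
Regret = 45 − 0 = 45.

45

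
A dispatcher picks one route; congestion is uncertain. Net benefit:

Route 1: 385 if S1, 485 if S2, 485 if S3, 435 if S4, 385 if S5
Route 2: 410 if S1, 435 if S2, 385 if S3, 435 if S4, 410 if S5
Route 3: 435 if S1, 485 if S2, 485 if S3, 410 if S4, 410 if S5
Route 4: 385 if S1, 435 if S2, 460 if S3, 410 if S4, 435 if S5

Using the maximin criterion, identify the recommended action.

Row minima: Route 1=385, Route 2=385, Route 3=410, Route 4=385
Best worst-case = 410 → Route 3.

Route 3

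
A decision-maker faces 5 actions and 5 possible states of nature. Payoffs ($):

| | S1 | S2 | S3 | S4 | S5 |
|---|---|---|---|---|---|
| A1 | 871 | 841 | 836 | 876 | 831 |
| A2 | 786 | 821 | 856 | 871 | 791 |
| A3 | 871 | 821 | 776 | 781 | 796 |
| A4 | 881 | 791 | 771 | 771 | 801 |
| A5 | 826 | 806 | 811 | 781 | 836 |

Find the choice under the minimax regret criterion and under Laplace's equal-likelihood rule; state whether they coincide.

minimax regret → A1; laplace → A1 (agree)

Column bests: S1=881, S2=841, S3=856, S4=876, S5=836.
A1 regrets: 10, 0, 20, 0, 5 → max 20
A2 regrets: 95, 20, 0, 5, 45 → max 95
A3 regrets: 10, 20, 80, 95, 40 → max 95
A4 regrets: 0, 50, 85, 105, 35 → max 105
A5 regrets: 55, 35, 45, 95, 0 → max 95
Smallest max regret = 20 → A1.
Row averages: A1=851, A2=825, A3=809, A4=803, A5=812
Highest average = 851 → A1.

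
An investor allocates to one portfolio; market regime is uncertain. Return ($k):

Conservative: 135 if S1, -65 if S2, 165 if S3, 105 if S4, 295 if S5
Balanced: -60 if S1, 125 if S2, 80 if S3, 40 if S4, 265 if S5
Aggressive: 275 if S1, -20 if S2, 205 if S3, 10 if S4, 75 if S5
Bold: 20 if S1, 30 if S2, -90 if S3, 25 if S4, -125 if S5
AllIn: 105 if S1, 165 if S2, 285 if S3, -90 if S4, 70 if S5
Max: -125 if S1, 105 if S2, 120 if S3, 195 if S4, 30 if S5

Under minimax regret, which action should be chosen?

Aggressive

Column bests: S1=275, S2=165, S3=285, S4=195, S5=295.
Conservative regrets: 140, 230, 120, 90, 0 → max 230
Balanced regrets: 335, 40, 205, 155, 30 → max 335
Aggressive regrets: 0, 185, 80, 185, 220 → max 220
Bold regrets: 255, 135, 375, 170, 420 → max 420
AllIn regrets: 170, 0, 0, 285, 225 → max 285
Max regrets: 400, 60, 165, 0, 265 → max 400
Smallest max regret = 220 → Aggressive.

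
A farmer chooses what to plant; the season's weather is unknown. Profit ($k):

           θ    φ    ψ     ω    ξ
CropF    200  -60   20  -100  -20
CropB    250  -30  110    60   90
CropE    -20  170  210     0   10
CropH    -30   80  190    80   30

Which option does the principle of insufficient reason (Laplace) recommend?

CropB

Row averages: CropF=8, CropB=96, CropE=74, CropH=70
Highest average = 96 → CropB.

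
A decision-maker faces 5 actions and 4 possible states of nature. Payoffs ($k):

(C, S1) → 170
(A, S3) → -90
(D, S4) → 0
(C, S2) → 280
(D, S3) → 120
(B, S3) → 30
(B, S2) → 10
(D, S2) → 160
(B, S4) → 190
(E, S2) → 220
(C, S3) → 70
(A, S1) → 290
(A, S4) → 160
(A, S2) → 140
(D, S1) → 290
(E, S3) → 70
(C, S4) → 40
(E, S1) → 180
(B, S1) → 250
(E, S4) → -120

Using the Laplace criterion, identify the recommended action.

D

Row averages: A=125, B=120, C=140, D=142.5, E=87.5
Highest average = 142.5 → D.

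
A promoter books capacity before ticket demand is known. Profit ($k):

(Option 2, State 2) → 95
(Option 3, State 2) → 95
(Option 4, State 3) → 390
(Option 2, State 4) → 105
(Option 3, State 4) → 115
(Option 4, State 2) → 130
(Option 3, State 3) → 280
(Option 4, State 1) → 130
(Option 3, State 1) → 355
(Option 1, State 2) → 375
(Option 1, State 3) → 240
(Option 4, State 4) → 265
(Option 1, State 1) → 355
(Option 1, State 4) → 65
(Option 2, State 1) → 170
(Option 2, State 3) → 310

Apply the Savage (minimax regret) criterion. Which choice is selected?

Column bests: State 1=355, State 2=375, State 3=390, State 4=265.
Option 1 regrets: 0, 0, 150, 200 → max 200
Option 2 regrets: 185, 280, 80, 160 → max 280
Option 3 regrets: 0, 280, 110, 150 → max 280
Option 4 regrets: 225, 245, 0, 0 → max 245
Smallest max regret = 200 → Option 1.

Option 1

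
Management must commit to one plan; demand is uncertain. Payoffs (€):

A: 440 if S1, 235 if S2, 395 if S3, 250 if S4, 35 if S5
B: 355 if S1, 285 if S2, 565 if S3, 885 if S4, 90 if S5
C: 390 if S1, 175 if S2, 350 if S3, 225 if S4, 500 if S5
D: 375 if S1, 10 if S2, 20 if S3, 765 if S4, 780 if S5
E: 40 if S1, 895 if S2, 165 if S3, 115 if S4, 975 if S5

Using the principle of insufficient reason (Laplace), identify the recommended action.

E

Row averages: A=271, B=436, C=328, D=390, E=438
Highest average = 438 → E.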